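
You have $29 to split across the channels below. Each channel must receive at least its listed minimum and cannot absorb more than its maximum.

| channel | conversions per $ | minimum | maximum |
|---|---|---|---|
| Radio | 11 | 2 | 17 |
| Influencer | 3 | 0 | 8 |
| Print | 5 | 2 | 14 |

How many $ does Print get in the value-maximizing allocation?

12

Meeting every minimum uses 2+0+2 = 4 $, leaving 25.
Highest conversions per $ first: Radio 11 > Print 5 > Influencer 3.
Radio takes 15 more to reach its cap of 17 → 10 left.
Print: +10 (room for 12) → 12. Pool exhausted.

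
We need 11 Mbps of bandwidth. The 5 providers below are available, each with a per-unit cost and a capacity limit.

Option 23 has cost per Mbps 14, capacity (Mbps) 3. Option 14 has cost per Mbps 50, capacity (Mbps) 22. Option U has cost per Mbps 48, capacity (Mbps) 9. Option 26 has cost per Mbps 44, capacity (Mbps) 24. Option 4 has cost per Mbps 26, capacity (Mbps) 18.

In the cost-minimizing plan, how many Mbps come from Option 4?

Fill from the cheapest provider first.
Option 23 at 14: take all 3 Mbps → 8 still needed.
Take 8 from Option 4 at 26 to finish.
Option 26, Option U, Option 14: unused.

8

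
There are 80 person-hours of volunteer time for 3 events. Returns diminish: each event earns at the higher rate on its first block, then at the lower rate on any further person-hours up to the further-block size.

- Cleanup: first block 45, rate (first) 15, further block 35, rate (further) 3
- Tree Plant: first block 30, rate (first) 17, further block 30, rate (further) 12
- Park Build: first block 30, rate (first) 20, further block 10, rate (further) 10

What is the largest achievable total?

1410

Rank every tier by rate: Park Build/first 20 > Tree Plant/first 17 > Cleanup/first 15 > Tree Plant/second 12 > Park Build/second 10 > Cleanup/second 3.
Park Build/first (20): +30 → 50 left.
Tree Plant first at 17: fill all 30 → 20 left.
Cleanup first at 15: only 20 left, fill 20.
Total = 20×30 + 17×30 + 15×20 = 1410.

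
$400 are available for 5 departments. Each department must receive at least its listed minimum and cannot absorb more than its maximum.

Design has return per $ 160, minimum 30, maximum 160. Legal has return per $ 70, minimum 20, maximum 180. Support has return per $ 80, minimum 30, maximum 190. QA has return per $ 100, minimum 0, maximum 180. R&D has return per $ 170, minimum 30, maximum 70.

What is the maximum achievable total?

53300

Meeting every minimum uses 30+20+30+0+30 = 110 $, leaving 290.
Order the departments by return per $: R&D 170 > Design 160 > QA 100 > Support 80 > Legal 70.
R&D: +40 to 70 (cap) ; 250 left.
Design: +130 to 160 (cap) ; 120 left.
QA has room for 180 more but only 120 remain, so it gets 120.
Total = 160×160 + 70×20 + 80×30 + 100×120 + 170×70 = 53300.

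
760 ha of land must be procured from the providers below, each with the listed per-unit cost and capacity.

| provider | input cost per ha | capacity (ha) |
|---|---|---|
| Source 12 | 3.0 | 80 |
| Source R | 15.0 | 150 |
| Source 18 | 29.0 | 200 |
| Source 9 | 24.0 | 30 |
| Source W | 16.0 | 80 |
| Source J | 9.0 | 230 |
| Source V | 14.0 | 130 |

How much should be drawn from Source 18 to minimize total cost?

Use providers in increasing cost order.
Source 12 (3.0): use full 80 — 680 ha to go.
Source J at 9.0: take all 230 ha — 450 still needed.
Take 130 from Source V at 14.0 — need 320 more.
Source R at 15.0: take all 150 ha — 170 still needed.
Take 80 from Source W at 16.0 — need 90 more.
Take 30 from Source 9 at 24.0 — need 60 more.
Take 60 from Source 18 at 29.0 to finish.

60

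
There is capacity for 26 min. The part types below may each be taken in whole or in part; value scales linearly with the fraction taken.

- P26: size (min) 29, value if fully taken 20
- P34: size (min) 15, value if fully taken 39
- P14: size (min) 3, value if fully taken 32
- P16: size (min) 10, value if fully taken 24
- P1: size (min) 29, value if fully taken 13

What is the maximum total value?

Sort by value density: P14 32/3≈10.7, P34 39/15≈2.6, P16 24/10≈2.4, P26 20/29≈0.69, P1 13/29≈0.448.
All 3 min of P14 fit (value 32) → 23 remain.
All 15 min of P34 fit (value 39) → 8 remain.
8 min left: a 8/10 share of P16 gives 24×8/10 = 19.2.
Total value = 90.2.

90.2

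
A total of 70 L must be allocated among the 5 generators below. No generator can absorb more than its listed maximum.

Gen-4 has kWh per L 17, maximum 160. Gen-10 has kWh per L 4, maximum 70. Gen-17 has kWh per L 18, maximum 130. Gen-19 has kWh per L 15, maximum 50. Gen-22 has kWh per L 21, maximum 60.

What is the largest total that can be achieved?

1440

Order the generators by kWh per L: Gen-22 21 > Gen-17 18 > Gen-4 17 > Gen-19 15 > Gen-10 4.
Give Gen-22 60 to hit its cap of 60 — 10 left.
Gen-17: +10 (room for 130) → 10. Pool exhausted.
Total = 18×10 + 21×60 = 1440.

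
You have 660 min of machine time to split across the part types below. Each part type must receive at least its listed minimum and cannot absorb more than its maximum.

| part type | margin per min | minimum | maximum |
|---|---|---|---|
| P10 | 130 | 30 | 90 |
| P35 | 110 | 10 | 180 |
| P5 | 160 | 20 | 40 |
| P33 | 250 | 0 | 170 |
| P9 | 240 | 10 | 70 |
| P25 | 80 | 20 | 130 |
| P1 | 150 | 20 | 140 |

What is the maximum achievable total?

Meeting every minimum uses 30+10+20+0+10+20+20 = 110 min, leaving 550.
Highest margin per min first: P33 250 > P9 240 > P5 160 > P1 150 > P10 130 > P35 110 > P25 80.
Give P33 170 more to hit its cap of 170 — 380 left.
P9: +60 to 70 (cap) — 320 left.
P5: +20 to 40 (cap) — 300 left.
Give P1 120 more to hit its cap of 140 — 180 left.
P10 takes 60 more to reach its cap of 90 — 120 left.
P35: +120 (room for 170) → 130. Pool exhausted.
Total = 130×90 + 110×130 + 160×40 + 250×170 + 240×70 + 80×20 + 150×140 = 114300.

114300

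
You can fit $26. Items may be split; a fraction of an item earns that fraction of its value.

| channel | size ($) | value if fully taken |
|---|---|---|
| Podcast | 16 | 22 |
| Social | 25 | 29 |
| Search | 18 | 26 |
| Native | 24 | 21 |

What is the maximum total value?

37

Rank by value-to-size ratio: Search 26/18≈1.44, Podcast 22/16≈1.38, Social 29/25≈1.16, Native 21/24≈0.875.
Search: take in full, 18 $ for value 26 → 8 left.
8 $ left: a 8/16 share of Podcast gives 22×8/16 = 11.
Total value = 37.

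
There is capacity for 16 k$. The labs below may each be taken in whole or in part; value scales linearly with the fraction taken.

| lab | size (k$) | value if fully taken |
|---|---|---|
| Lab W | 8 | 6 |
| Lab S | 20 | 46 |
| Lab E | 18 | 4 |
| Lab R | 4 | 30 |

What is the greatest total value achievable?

57.6

Sort by value density: Lab R 30/4≈7.5, Lab S 46/20≈2.3, Lab W 6/8≈0.75, Lab E 4/18≈0.222.
All 4 k$ of Lab R fit (value 30) → 12 remain.
Fill the last 12 k$ with part of Lab S: 12/20 of it earns 27.6.
Total value = 57.6.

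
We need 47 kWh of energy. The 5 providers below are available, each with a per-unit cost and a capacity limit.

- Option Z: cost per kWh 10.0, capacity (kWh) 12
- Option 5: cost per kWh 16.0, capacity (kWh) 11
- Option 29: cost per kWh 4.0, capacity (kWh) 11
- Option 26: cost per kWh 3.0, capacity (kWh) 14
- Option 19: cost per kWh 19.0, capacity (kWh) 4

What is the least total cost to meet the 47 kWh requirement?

Use providers in increasing cost order.
Option 26 (3.0): use full 14 → 33 kWh to go.
Option 29 (4.0): use full 11 → 22 kWh to go.
Option Z at 10.0: take all 12 kWh → 10 still needed.
Option 5 (16.0): take the remaining 10 → done.
Option 19: unused.
Cost = 14×3.0 + 11×4.0 + 12×10.0 + 10×16.0 = 366.

366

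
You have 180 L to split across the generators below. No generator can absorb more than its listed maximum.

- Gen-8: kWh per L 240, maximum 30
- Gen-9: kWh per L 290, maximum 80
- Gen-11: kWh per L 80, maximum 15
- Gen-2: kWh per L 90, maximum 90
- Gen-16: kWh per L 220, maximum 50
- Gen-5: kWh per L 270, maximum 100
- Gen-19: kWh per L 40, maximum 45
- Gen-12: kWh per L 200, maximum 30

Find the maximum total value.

50200

Rank by kWh per L: Gen-9 290 > Gen-5 270 > Gen-8 240 > Gen-16 220 > Gen-12 200 > Gen-2 90 > Gen-11 80 > Gen-19 40.
Give Gen-9 80 to hit its cap of 80 — 100 left.
Gen-5: +100 to 100 (cap) — 0 left.
Total = 290×80 + 270×100 = 50200.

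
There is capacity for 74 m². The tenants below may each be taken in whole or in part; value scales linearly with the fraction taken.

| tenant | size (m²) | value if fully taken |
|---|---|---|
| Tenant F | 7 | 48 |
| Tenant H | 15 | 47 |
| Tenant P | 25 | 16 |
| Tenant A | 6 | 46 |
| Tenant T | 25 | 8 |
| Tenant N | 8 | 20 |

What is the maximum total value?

Best value per unit of size first: Tenant A 46/6≈7.67, Tenant F 48/7≈6.86, Tenant H 47/15≈3.13, Tenant N 20/8≈2.5, Tenant P 16/25≈0.64, Tenant T 8/25≈0.32.
Take all of Tenant A (6 m², value 46) — 68 m² left.
All 7 m² of Tenant F fit (value 48) — 61 remain.
Tenant H: take in full, 15 m² for value 47 — 46 left.
Take all of Tenant N (8 m², value 20) — 38 m² left.
Tenant P: take in full, 25 m² for value 16 — 13 left.
Only 13 m² remain; take 13/25 of Tenant T for value 8×13/25 = 4.16.
Total value = 181.16.

181.16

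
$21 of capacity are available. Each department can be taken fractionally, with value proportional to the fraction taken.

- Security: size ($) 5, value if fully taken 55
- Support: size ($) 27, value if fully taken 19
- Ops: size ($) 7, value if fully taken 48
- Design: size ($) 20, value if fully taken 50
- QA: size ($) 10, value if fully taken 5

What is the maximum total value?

Best value per unit of size first: Security 55/5≈11, Ops 48/7≈6.86, Design 50/20≈2.5, Support 19/27≈0.704, QA 5/10≈0.5.
Take all of Security (5 $, value 55) ; 16 $ left.
Take all of Ops (7 $, value 48) ; 9 $ left.
Fill the last 9 $ with part of Design: 9/20 of it earns 22.5.
Total value = 125.5.

125.5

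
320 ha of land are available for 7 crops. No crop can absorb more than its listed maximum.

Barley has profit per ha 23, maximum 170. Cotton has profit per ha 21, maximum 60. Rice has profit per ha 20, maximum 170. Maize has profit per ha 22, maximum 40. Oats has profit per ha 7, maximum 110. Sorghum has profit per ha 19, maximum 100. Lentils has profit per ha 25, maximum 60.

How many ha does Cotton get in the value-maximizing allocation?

Order the crops by profit per ha: Lentils 25 > Barley 23 > Maize 22 > Cotton 21 > Rice 20 > Sorghum 19 > Oats 7.
Lentils: +60 to 60 (cap) — 260 left.
Barley takes 170 to reach its cap of 170 — 90 left.
Maize: +40 to 40 (cap) — 50 left.
Cotton has room for 60 but only 50 remain, so it gets 50.

50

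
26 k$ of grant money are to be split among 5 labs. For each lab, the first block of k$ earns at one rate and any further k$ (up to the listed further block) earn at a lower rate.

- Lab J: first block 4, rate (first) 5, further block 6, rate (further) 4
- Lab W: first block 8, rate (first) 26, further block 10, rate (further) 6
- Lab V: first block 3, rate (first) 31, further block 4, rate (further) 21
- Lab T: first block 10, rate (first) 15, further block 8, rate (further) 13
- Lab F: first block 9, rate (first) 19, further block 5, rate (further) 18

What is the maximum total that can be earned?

Rank every tier by rate: Lab V/first 31 > Lab W/first 26 > Lab V/second 21 > Lab F/first 19 > Lab F/second 18 > Lab T/first 15 > Lab T/second 13 > Lab W/second 6 > Lab J/first 5 > Lab J/second 4.
Fill Lab V first block (3 at 31) ; 23 left.
Fill Lab W first block (8 at 26) ; 15 left.
Lab V second at 21: fill all 4 ; 11 left.
Lab F first at 19: fill all 9 ; 2 left.
2 remain; put them into Lab F second at 18.
Total = 31×3 + 26×8 + 21×4 + 19×9 + 18×2 = 592.

592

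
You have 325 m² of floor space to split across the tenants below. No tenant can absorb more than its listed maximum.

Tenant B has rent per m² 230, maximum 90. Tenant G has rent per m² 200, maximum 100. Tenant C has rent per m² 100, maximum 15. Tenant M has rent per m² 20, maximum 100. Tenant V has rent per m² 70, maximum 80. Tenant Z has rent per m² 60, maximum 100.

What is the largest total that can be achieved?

50200

Rank by rent per m²: Tenant B 230 > Tenant G 200 > Tenant C 100 > Tenant V 70 > Tenant Z 60 > Tenant M 20.
Give Tenant B 90 to hit its cap of 90 ; 235 left.
Tenant G: +100 to 100 (cap) ; 135 left.
Give Tenant C 15 to hit its cap of 15 ; 120 left.
Tenant V: +80 to 80 (cap) ; 40 left.
Tenant Z has room for 100 but only 40 remain, so it gets 40.
Total = 230×90 + 200×100 + 100×15 + 70×80 + 60×40 = 50200.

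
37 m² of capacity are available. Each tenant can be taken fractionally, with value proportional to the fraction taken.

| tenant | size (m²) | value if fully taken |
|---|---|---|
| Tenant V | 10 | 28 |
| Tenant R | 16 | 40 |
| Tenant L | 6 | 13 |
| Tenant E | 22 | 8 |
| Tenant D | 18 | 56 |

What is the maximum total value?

Rank by value-to-size ratio: Tenant D 56/18≈3.11, Tenant V 28/10≈2.8, Tenant R 40/16≈2.5, Tenant L 13/6≈2.17, Tenant E 8/22≈0.364.
Take all of Tenant D (18 m², value 56) — 19 m² left.
Tenant V: take in full, 10 m² for value 28 — 9 left.
Fill the last 9 m² with part of Tenant R: 9/16 of it earns 22.5.
Total value = 106.5.

106.5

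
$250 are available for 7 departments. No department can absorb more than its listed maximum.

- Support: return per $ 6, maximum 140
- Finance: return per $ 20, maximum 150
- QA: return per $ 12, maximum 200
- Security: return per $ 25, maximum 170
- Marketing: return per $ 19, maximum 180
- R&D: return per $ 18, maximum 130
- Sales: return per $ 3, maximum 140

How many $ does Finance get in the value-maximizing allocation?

80

Rank by return per $: Security 25 > Finance 20 > Marketing 19 > R&D 18 > QA 12 > Support 6 > Sales 3.
Give Security 170 to hit its cap of 170 → 80 left.
Finance: +80 (room for 150) → 80. Pool exhausted.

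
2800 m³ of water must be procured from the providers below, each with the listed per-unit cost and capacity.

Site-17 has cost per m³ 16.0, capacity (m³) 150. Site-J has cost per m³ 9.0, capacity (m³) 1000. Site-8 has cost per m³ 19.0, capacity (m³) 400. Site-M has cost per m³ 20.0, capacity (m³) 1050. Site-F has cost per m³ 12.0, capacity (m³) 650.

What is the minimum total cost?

Use providers in increasing cost order.
Site-J (9.0): use full 1000 — 1800 m³ to go.
Take 650 from Site-F at 12.0 — need 1150 more.
Site-17 at 16.0: take all 150 m³ — 1000 still needed.
Site-8 at 19.0: take all 400 m³ — 600 still needed.
Site-M (20.0): take the remaining 600 — done.
Cost = 1000×9.0 + 650×12.0 + 150×16.0 + 400×19.0 + 600×20.0 = 38800.

38800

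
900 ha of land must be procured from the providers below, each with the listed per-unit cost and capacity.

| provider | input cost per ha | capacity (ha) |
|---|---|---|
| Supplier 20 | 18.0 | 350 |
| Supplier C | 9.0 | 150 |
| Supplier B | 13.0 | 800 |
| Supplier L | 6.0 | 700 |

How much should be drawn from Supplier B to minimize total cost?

50

Cheapest first:
Take 700 from Supplier L at 6.0 — need 200 more.
Take 150 from Supplier C at 9.0 — need 50 more.
Supplier B (13.0): take the remaining 50 — done.
Supplier 20: unused.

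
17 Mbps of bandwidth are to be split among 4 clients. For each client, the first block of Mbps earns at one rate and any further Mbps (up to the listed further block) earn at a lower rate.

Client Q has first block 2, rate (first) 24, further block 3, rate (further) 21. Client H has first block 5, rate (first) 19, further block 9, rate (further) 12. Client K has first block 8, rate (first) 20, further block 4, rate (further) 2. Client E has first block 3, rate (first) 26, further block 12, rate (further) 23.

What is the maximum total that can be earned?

402

Rank every tier by rate: Client E/T1 26 > Client Q/T1 24 > Client E/T2 23 > Client Q/T2 21 > Client K/T1 20 > Client H/T1 19 > Client H/T2 12 > Client K/T2 2.
Client E/T1 (26): +3 ; 14 left.
Client Q/T1 (24): +2 ; 12 left.
Client E T2 at 23: fill all 12 ; 0 left.
Total = 26×3 + 24×2 + 23×12 = 402.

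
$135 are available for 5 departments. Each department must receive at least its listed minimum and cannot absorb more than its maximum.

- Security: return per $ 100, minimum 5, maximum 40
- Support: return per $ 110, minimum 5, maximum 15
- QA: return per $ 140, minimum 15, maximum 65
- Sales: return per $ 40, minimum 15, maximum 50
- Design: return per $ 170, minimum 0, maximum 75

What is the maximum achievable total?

19300

Meeting every minimum uses 5+5+15+15+0 = 40 $, leaving 95.
Order the departments by return per $: Design 170 > QA 140 > Support 110 > Security 100 > Sales 40.
Design: +75 to 75 (cap) ; 20 left.
QA: +20 (room for 50) → 35. Pool exhausted.
Total = 100×5 + 110×5 + 140×35 + 40×15 + 170×75 = 19300.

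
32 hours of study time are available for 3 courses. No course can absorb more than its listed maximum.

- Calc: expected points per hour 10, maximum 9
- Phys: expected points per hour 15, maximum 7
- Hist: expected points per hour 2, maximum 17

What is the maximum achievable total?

Highest expected points per hour first: Phys 15 > Calc 10 > Hist 2.
Give Phys 7 to hit its cap of 7 — 25 left.
Calc takes 9 to reach its cap of 9 — 16 left.
Only 16 left; Hist takes them to reach 16.
Total = 10×9 + 15×7 + 2×16 = 227.

227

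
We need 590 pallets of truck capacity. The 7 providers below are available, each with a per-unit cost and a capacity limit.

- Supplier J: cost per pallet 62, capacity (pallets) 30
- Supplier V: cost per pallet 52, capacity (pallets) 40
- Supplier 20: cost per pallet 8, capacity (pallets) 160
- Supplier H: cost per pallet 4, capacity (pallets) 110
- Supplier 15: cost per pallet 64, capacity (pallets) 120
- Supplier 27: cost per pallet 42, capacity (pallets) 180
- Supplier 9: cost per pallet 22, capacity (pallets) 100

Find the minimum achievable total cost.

13560

Cheapest first:
Supplier H at 4: take all 110 pallets ; 480 still needed.
Take 160 from Supplier 20 at 8 ; need 320 more.
Take 100 from Supplier 9 at 22 ; need 220 more.
Supplier 27 (42): use full 180 ; 40 pallets to go.
Take 40 from Supplier V at 52 ; need 0 more.
Supplier J, Supplier 15: unused.
Cost = 110×4 + 160×8 + 100×22 + 180×42 + 40×52 = 13560.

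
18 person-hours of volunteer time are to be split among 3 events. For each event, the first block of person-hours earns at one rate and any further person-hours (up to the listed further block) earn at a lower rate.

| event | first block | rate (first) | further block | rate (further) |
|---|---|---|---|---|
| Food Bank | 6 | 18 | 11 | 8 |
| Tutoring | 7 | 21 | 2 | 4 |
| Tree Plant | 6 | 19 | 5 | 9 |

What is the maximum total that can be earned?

Rank every tier by rate: Tutoring/tier1 21 > Tree Plant/tier1 19 > Food Bank/tier1 18 > Tree Plant/tier2 9 > Food Bank/tier2 8 > Tutoring/tier2 4.
Fill Tutoring tier1 block (7 at 21) — 11 left.
Tree Plant/tier1 (19): +6 — 5 left.
5 remain; put them into Food Bank tier1 at 18.
Total = 21×7 + 19×6 + 18×5 = 351.

351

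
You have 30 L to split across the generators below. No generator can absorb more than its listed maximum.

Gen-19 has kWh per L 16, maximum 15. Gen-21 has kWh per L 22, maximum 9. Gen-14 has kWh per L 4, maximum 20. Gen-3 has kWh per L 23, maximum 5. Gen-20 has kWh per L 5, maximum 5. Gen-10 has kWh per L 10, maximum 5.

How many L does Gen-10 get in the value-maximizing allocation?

1

Order the generators by kWh per L: Gen-3 23 > Gen-21 22 > Gen-19 16 > Gen-10 10 > Gen-20 5 > Gen-14 4.
Gen-3: +5 to 5 (cap) — 25 left.
Give Gen-21 9 to hit its cap of 9 — 16 left.
Gen-19 takes 15 to reach its cap of 15 — 1 left.
Only 1 left; Gen-10 takes them to reach 1.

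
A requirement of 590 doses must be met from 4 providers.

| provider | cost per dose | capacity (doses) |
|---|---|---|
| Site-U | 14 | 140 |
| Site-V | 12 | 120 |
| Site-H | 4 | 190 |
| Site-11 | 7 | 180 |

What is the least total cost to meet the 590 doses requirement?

Fill from the cheapest provider first.
Take 190 from Site-H at 4 — need 400 more.
Site-11 (7): use full 180 — 220 doses to go.
Take 120 from Site-V at 12 — need 100 more.
Site-U at 14: take 100 of its 140 — requirement met.
Cost = 190×4 + 180×7 + 120×12 + 100×14 = 4860.

4860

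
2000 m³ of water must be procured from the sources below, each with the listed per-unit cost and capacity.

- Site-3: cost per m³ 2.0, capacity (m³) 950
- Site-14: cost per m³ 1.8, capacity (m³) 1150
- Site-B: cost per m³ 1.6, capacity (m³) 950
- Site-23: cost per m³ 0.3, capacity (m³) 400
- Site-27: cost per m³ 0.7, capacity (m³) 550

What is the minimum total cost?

Cheapest first:
Take 400 from Site-23 at 0.3 ; need 1600 more.
Site-27 at 0.7: take all 550 m³ ; 1050 still needed.
Take 950 from Site-B at 1.6 ; need 100 more.
Take 100 from Site-14 at 1.8 to finish.
Site-3: unused.
Cost = 400×0.3 + 550×0.7 + 950×1.6 + 100×1.8 = 2205.

2205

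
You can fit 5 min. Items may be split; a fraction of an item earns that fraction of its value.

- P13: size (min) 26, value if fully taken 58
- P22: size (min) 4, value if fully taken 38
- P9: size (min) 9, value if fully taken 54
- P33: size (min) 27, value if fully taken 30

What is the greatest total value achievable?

Rank by value-to-size ratio: P22 38/4≈9.5, P9 54/9≈6, P13 58/26≈2.23, P33 30/27≈1.11.
All 4 min of P22 fit (value 38) ; 1 remain.
Only 1 min remain; take 1/9 of P9 for value 54×1/9 = 6.
Total value = 44.

44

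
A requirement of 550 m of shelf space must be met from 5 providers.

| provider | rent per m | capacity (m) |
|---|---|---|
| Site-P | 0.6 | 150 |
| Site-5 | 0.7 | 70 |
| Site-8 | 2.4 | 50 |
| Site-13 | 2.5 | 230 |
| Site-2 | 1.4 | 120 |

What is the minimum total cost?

Cheapest first:
Take 150 from Site-P at 0.6 ; need 400 more.
Site-5 (0.7): use full 70 ; 330 m to go.
Site-2 (1.4): use full 120 ; 210 m to go.
Take 50 from Site-8 at 2.4 ; need 160 more.
Site-13 at 2.5: take 160 of its 230 ; requirement met.
Cost = 150×0.6 + 70×0.7 + 120×1.4 + 50×2.4 + 160×2.5 = 827.

827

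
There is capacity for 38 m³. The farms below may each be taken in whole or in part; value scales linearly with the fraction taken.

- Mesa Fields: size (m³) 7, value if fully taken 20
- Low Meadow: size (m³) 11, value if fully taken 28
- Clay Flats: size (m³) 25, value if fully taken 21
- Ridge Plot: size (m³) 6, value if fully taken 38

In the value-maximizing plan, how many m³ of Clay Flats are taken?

14

Best value per unit of size first: Ridge Plot 38/6≈6.33, Mesa Fields 20/7≈2.86, Low Meadow 28/11≈2.55, Clay Flats 21/25≈0.84.
Ridge Plot: take in full, 6 m³ for value 38 → 32 left.
All 7 m³ of Mesa Fields fit (value 20) → 25 remain.
All 11 m³ of Low Meadow fit (value 28) → 14 remain.
14 m³ left: a 14/25 share of Clay Flats gives 21×14/25 = 11.76.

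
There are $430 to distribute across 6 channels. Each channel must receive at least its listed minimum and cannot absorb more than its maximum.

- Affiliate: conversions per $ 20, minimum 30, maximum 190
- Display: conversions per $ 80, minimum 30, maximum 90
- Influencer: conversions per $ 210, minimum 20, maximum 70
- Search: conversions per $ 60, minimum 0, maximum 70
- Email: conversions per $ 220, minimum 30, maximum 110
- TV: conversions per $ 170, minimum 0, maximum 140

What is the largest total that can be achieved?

Meeting every minimum uses 30+30+20+0+30+0 = 110 $, leaving 320.
Order the channels by conversions per $: Email 220 > Influencer 210 > TV 170 > Display 80 > Search 60 > Affiliate 20.
Give Email 80 more to hit its cap of 110 ; 240 left.
Influencer takes 50 more to reach its cap of 70 ; 190 left.
TV: +140 to 140 (cap) ; 50 left.
Display has room for 60 more but only 50 remain, so it gets 80.
Total = 20×30 + 80×80 + 210×70 + 220×110 + 170×140 = 69700.

69700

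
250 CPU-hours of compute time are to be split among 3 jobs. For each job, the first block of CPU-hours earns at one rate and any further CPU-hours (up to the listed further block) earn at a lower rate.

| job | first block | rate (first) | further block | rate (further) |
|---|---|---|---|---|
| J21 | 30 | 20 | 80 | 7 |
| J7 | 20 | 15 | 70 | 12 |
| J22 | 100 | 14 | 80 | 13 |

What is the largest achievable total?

3580

Rank every tier by rate: J21/first 20 > J7/first 15 > J22/first 14 > J22/second 13 > J7/second 12 > J21/second 7.
J21 first at 20: fill all 30 → 220 left.
J7/first (15): +20 → 200 left.
J22 first at 14: fill all 100 → 100 left.
Fill J22 second block (80 at 13) → 20 left.
J7 second at 12: only 20 left, fill 20.
Total = 20×30 + 15×20 + 14×100 + 13×80 + 12×20 = 3580.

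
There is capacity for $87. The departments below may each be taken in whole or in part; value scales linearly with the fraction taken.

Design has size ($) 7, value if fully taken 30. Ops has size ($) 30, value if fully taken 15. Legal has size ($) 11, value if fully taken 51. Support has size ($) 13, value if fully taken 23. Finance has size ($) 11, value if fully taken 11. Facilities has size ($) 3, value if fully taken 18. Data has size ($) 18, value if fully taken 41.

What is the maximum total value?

Sort by value density: Facilities 18/3≈6, Legal 51/11≈4.64, Design 30/7≈4.29, Data 41/18≈2.28, Support 23/13≈1.77, Finance 11/11≈1, Ops 15/30≈0.5.
Facilities: take in full, 3 $ for value 18 → 84 left.
Legal: take in full, 11 $ for value 51 → 73 left.
Design: take in full, 7 $ for value 30 → 66 left.
Take all of Data (18 $, value 41) → 48 $ left.
Take all of Support (13 $, value 23) → 35 $ left.
Take all of Finance (11 $, value 11) → 24 $ left.
24 $ left: a 24/30 share of Ops gives 15×24/30 = 12.
Total value = 186.

186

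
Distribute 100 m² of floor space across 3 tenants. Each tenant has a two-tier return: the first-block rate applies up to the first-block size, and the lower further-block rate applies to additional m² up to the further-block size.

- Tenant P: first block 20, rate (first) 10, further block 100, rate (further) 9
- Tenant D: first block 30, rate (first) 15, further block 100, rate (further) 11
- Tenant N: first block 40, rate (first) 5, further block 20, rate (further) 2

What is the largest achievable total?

1220

Rank every tier by rate: Tenant D/T1 15 > Tenant D/T2 11 > Tenant P/T1 10 > Tenant P/T2 9 > Tenant N/T1 5 > Tenant N/T2 2.
Tenant D/T1 (15): +30 → 70 left.
70 remain; put them into Tenant D T2 at 11.
Total = 15×30 + 11×70 = 1220.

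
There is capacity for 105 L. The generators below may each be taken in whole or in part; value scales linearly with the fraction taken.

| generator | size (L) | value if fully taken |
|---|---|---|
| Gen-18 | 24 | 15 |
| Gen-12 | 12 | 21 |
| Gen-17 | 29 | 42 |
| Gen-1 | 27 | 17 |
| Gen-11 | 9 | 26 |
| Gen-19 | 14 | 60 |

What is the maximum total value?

Best value per unit of size first: Gen-19 60/14≈4.29, Gen-11 26/9≈2.89, Gen-12 21/12≈1.75, Gen-17 42/29≈1.45, Gen-1 17/27≈0.63, Gen-18 15/24≈0.625.
All 14 L of Gen-19 fit (value 60) — 91 remain.
All 9 L of Gen-11 fit (value 26) — 82 remain.
Take all of Gen-12 (12 L, value 21) — 70 L left.
Gen-17: take in full, 29 L for value 42 — 41 left.
Gen-1: take in full, 27 L for value 17 — 14 left.
Only 14 L remain; take 14/24 of Gen-18 for value 15×14/24 = 8.75.
Total value = 174.75.

174.75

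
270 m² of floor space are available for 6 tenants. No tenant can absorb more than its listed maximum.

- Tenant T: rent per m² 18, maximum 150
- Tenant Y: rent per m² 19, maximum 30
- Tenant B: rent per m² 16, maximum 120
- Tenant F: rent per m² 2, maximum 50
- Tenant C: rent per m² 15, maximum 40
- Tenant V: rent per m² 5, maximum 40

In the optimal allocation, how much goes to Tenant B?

90

Rank by rent per m²: Tenant Y 19 > Tenant T 18 > Tenant B 16 > Tenant C 15 > Tenant V 5 > Tenant F 2.
Give Tenant Y 30 to hit its cap of 30 — 240 left.
Tenant T: +150 to 150 (cap) — 90 left.
Only 90 left; Tenant B takes them to reach 90.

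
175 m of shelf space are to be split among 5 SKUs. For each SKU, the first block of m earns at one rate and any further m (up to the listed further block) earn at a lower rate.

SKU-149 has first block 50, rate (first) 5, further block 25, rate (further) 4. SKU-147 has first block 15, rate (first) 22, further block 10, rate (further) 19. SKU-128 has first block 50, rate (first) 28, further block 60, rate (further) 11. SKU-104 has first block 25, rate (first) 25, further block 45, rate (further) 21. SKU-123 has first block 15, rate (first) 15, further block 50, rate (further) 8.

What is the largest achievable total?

3880

Treat each block as its own option and order by rate: SKU-128/tier1 28 > SKU-104/tier1 25 > SKU-147/tier1 22 > SKU-104/tier2 21 > SKU-147/tier2 19 > SKU-123/tier1 15 > SKU-128/tier2 11 > SKU-123/tier2 8 > SKU-149/tier1 5 > SKU-149/tier2 4.
SKU-128 tier1 at 28: fill all 50 → 125 left.
SKU-104 tier1 at 25: fill all 25 → 100 left.
SKU-147/tier1 (22): +15 → 85 left.
Fill SKU-104 tier2 block (45 at 21) → 40 left.
SKU-147 tier2 at 19: fill all 10 → 30 left.
SKU-123/tier1 (15): +15 → 15 left.
15 remain; put them into SKU-128 tier2 at 11.
Total = 28×50 + 25×25 + 22×15 + 21×45 + 19×10 + 15×15 + 11×15 = 3880.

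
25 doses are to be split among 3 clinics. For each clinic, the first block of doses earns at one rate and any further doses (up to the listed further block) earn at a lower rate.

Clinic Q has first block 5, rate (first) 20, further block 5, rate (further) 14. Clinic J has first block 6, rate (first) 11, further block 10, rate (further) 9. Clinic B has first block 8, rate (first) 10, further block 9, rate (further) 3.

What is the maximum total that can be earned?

Treat each block as its own option and order by rate: Clinic Q/T1 20 > Clinic Q/T2 14 > Clinic J/T1 11 > Clinic B/T1 10 > Clinic J/T2 9 > Clinic B/T2 3.
Clinic Q/T1 (20): +5 — 20 left.
Clinic Q T2 at 14: fill all 5 — 15 left.
Clinic J/T1 (11): +6 — 9 left.
Fill Clinic B T1 block (8 at 10) — 1 left.
Clinic J T2 at 9: only 1 left, fill 1.
Total = 20×5 + 14×5 + 11×6 + 10×8 + 9×1 = 325.

325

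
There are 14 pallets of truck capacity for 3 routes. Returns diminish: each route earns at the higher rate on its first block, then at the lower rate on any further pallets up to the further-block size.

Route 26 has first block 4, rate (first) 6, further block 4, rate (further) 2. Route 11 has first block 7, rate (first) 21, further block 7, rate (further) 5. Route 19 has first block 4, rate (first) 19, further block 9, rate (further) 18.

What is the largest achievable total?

277

Rank every tier by rate: Route 11/first 21 > Route 19/first 19 > Route 19/second 18 > Route 26/first 6 > Route 11/second 5 > Route 26/second 2.
Route 11 first at 21: fill all 7 — 7 left.
Route 19/first (19): +4 — 3 left.
Route 19 second at 18: only 3 left, fill 3.
Total = 21×7 + 19×4 + 18×3 = 277.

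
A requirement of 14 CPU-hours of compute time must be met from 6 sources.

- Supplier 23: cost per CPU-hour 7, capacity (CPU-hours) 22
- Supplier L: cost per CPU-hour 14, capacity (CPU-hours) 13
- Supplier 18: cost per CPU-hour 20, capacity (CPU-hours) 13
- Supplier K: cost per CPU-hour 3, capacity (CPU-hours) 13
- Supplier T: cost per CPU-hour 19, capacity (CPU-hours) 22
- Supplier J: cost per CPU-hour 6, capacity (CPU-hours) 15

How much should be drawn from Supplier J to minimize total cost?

Cheapest first:
Supplier K (3): use full 13 — 1 CPU-hours to go.
Supplier J at 6: take 1 of its 15 — requirement met.
Supplier 23, Supplier L, Supplier T, Supplier 18: unused.

1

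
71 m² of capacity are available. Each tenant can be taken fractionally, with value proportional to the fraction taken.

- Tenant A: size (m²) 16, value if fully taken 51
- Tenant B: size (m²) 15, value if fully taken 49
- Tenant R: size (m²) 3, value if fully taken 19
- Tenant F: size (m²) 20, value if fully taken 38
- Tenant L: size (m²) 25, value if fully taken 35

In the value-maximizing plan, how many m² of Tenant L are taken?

17

Rank by value-to-size ratio: Tenant R 19/3≈6.33, Tenant B 49/15≈3.27, Tenant A 51/16≈3.19, Tenant F 38/20≈1.9, Tenant L 35/25≈1.4.
All 3 m² of Tenant R fit (value 19) ; 68 remain.
Tenant B: take in full, 15 m² for value 49 ; 53 left.
Tenant A: take in full, 16 m² for value 51 ; 37 left.
Tenant F: take in full, 20 m² for value 38 ; 17 left.
17 m² left: a 17/25 share of Tenant L gives 35×17/25 = 23.8.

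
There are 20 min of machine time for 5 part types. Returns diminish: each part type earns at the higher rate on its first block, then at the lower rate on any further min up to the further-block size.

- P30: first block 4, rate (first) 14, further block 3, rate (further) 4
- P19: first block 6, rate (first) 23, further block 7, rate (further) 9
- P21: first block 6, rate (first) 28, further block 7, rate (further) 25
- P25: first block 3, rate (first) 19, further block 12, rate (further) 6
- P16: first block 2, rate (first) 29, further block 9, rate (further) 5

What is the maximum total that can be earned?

Order all 10 blocks by rate: P16/T1 29 > P21/T1 28 > P21/T2 25 > P19/T1 23 > P25/T1 19 > P30/T1 14 > P19/T2 9 > P25/T2 6 > P16/T2 5 > P30/T2 4.
P16 T1 at 29: fill all 2 → 18 left.
P21/T1 (28): +6 → 12 left.
Fill P21 T2 block (7 at 25) → 5 left.
5 remain; put them into P19 T1 at 23.
Total = 29×2 + 28×6 + 25×7 + 23×5 = 516.

516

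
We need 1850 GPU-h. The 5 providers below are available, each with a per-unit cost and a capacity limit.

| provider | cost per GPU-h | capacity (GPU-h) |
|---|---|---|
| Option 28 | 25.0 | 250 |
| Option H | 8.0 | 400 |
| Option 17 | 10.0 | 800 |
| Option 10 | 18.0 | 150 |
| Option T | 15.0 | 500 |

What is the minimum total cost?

Fill from the cheapest provider first.
Option H (8.0): use full 400 — 1450 GPU-h to go.
Take 800 from Option 17 at 10.0 — need 650 more.
Option T (15.0): use full 500 — 150 GPU-h to go.
Take 150 from Option 10 at 18.0 — need 0 more.
Option 28: unused.
Cost = 400×8.0 + 800×10.0 + 500×15.0 + 150×18.0 = 21400.

21400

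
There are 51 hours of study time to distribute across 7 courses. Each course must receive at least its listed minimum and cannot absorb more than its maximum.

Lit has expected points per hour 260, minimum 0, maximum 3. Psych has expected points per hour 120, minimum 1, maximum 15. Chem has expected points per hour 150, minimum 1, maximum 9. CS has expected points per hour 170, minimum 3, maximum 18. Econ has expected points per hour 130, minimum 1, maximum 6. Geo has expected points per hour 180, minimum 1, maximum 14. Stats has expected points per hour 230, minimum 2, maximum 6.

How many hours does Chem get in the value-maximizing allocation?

8

Meeting every minimum uses 0+1+1+3+1+1+2 = 9 hours, leaving 42.
Highest expected points per hour first: Lit 260 > Stats 230 > Geo 180 > CS 170 > Chem 150 > Econ 130 > Psych 120.
Lit takes 3 more to reach its cap of 3 — 39 left.
Stats takes 4 more to reach its cap of 6 — 35 left.
Geo takes 13 more to reach its cap of 14 — 22 left.
Give CS 15 more to hit its cap of 18 — 7 left.
Chem: +7 (room for 8) → 8. Pool exhausted.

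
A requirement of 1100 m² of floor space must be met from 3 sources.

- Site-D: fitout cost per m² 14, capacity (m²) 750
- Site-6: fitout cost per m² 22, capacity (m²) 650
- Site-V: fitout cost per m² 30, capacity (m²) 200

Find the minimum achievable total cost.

18200

Fill from the cheapest source first.
Site-D (14): use full 750 → 350 m² to go.
Site-6 at 22: take 350 of its 650 → requirement met.
Site-V: unused.
Cost = 750×14 + 350×22 = 18200.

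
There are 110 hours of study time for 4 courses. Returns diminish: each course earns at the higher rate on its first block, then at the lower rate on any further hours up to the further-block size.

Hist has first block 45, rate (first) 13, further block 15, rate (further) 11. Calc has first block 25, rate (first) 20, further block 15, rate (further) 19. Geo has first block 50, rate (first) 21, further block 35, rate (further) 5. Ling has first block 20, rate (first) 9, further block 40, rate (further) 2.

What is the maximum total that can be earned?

Order all 8 blocks by rate: Geo/T1 21 > Calc/T1 20 > Calc/T2 19 > Hist/T1 13 > Hist/T2 11 > Ling/T1 9 > Geo/T2 5 > Ling/T2 2.
Geo/T1 (21): +50 → 60 left.
Calc/T1 (20): +25 → 35 left.
Calc T2 at 19: fill all 15 → 20 left.
Hist/T1: +20 of 45 at 13; pool empty.
Total = 21×50 + 20×25 + 19×15 + 13×20 = 2095.

2095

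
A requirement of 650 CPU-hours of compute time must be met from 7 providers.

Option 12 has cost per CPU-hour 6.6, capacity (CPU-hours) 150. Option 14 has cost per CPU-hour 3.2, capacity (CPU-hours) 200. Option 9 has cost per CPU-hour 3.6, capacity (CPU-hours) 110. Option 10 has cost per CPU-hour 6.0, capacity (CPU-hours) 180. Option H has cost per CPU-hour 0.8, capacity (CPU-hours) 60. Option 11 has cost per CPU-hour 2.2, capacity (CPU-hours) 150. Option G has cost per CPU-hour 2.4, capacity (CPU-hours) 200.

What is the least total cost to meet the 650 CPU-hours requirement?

Use providers in increasing cost order.
Option H at 0.8: take all 60 CPU-hours — 590 still needed.
Option 11 at 2.2: take all 150 CPU-hours — 440 still needed.
Option G at 2.4: take all 200 CPU-hours — 240 still needed.
Take 200 from Option 14 at 3.2 — need 40 more.
Option 9 at 3.6: take 40 of its 110 — requirement met.
Option 10, Option 12: unused.
Cost = 60×0.8 + 150×2.2 + 200×2.4 + 200×3.2 + 40×3.6 = 1642.

1642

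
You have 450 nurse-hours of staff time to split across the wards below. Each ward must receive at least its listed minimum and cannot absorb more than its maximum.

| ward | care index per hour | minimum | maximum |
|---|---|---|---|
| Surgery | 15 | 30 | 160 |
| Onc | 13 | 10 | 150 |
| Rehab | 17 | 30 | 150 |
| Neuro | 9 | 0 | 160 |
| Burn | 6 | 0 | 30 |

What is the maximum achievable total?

Meeting every minimum uses 30+10+30+0+0 = 70 nurse-hours, leaving 380.
Order the wards by care index per hour: Rehab 17 > Surgery 15 > Onc 13 > Neuro 9 > Burn 6.
Give Rehab 120 more to hit its cap of 150 ; 260 left.
Give Surgery 130 more to hit its cap of 160 ; 130 left.
Only 130 left; Onc takes them to reach 140.
Total = 15×160 + 13×140 + 17×150 = 6770.

6770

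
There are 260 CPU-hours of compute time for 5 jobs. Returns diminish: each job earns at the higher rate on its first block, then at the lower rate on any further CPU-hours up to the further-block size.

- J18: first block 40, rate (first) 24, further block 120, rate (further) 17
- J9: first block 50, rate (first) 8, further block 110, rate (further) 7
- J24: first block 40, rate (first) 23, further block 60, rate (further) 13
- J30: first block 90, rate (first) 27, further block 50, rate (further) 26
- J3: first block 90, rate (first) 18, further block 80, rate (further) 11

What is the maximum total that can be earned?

Treat each block as its own option and order by rate: J30/tier1 27 > J30/tier2 26 > J18/tier1 24 > J24/tier1 23 > J3/tier1 18 > J18/tier2 17 > J24/tier2 13 > J3/tier2 11 > J9/tier1 8 > J9/tier2 7.
J30/tier1 (27): +90 — 170 left.
J30 tier2 at 26: fill all 50 — 120 left.
Fill J18 tier1 block (40 at 24) — 80 left.
Fill J24 tier1 block (40 at 23) — 40 left.
J3/tier1: +40 of 90 at 18; pool empty.
Total = 27×90 + 26×50 + 24×40 + 23×40 + 18×40 = 6330.

6330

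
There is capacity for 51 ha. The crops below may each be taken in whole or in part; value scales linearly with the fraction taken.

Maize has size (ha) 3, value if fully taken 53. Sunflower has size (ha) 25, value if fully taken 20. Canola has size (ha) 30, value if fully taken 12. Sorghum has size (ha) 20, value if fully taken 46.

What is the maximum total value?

120.2

Sort by value density: Maize 53/3≈17.7, Sorghum 46/20≈2.3, Sunflower 20/25≈0.8, Canola 12/30≈0.4.
Take all of Maize (3 ha, value 53) — 48 ha left.
All 20 ha of Sorghum fit (value 46) — 28 remain.
All 25 ha of Sunflower fit (value 20) — 3 remain.
3 ha left: a 3/30 share of Canola gives 12×3/30 = 1.2.
Total value = 120.2.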